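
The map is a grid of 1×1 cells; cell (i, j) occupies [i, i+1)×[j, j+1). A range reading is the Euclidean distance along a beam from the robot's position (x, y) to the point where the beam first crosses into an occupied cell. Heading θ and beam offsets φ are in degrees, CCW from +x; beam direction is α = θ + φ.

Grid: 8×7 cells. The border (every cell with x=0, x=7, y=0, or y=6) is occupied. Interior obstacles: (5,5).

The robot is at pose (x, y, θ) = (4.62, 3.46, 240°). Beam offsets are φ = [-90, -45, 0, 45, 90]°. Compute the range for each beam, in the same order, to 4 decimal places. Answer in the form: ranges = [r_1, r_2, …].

beam 1: φ=-90°, α=150°
  cosα=-0.8660 sinα=0.5000 | (4,3) | tMaxX 0.7159 tMaxY 1.0800 | tΔX 1.1547 tΔY 2.0000
    t=0.7159 [x] (3,3)
    t=1.0800 [y] (3,4)
    t=1.8706 [x] (2,4)
    t=3.0253 [x] (1,4)
    t=3.0800 [y] (1,5)
    t=4.1800 [x] (0,5) — stop
  → r_1 = 4.1800
beam 2: φ=-45°, α=195°
  cosα=-0.9659 sinα=-0.2588 | (4,3) | tMaxX 0.6419 tMaxY 1.7773 | tΔX 1.0353 tΔY 3.8637
    t=0.6419 [x] (3,3)
    t=1.6771 [x] (2,3)
    t=1.7773 [y] (2,2)
    t=2.7124 [x] (1,2)
    t=3.7477 [x] (0,2) — stop
  → r_2 = 3.7477
beam 3: φ=0°, α=240°
  cosα=-0.5000 sinα=-0.8660 | (4,3) | tMaxX 1.2400 tMaxY 0.5312 | tΔX 2.0000 tΔY 1.1547
    t=0.5312 [y] (4,2)
    t=1.2400 [x] (3,2)
    t=1.6859 [y] (3,1)
    t=2.8406 [y] (3,0) — stop
  → r_3 = 2.8406
beam 4: φ=45°, α=285°
  cosα=0.2588 sinα=-0.9659 | (4,3) | tMaxX 1.4682 tMaxY 0.4762 | tΔX 3.8637 tΔY 1.0353
    t=0.4762 [y] (4,2)
    t=1.4682 [x] (5,2)
    t=1.5115 [y] (5,1)
    t=2.5468 [y] (5,0) — stop
  → r_4 = 2.5468
beam 5: φ=90°, α=330°
  cosα=0.8660 sinα=-0.5000 | (4,3) | tMaxX 0.4388 tMaxY 0.9200 | tΔX 1.1547 tΔY 2.0000
    t=0.4388 [x] (5,3)
    t=0.9200 [y] (5,2)
    t=1.5935 [x] (6,2)
    t=2.7482 [x] (7,2) — stop
  → r_5 = 2.7482

ranges = [4.1800, 3.7477, 2.8406, 2.5468, 2.7482]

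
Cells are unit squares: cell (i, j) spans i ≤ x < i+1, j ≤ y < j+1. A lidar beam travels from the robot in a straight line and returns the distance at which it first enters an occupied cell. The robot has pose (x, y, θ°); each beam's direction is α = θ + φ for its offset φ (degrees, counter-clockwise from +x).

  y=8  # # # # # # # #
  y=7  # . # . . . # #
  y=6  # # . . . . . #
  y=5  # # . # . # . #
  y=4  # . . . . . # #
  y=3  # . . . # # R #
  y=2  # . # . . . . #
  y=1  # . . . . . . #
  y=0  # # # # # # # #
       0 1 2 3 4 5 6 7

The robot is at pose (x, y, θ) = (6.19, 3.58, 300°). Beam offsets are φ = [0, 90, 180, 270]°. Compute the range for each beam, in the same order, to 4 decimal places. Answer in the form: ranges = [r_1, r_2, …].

beam 1: φ=0°, α=300°
  cosα=0.5000 sinα=-0.8660 | (6,3) | tMaxX 1.6200 tMaxY 0.6697 | tΔX 2.0000 tΔY 1.1547
    t=0.6697 [y] (6,2)
    t=1.6200 [x] (7,2) — stop
  → r_1 = 1.6200
beam 2: φ=90°, α=30°
  cosα=0.8660 sinα=0.5000 | (6,3) | tMaxX 0.9353 tMaxY 0.8400 | tΔX 1.1547 tΔY 2.0000
    t=0.8400 [y] (6,4) — stop
  → r_2 = 0.8400
beam 3: φ=180°, α=120°
  cosα=-0.5000 sinα=0.8660 | (6,3) | tMaxX 0.3800 tMaxY 0.4850 | tΔX 2.0000 tΔY 1.1547
    t=0.3800 [x] (5,3) — stop
  → r_3 = 0.3800
beam 4: φ=270°, α=210°
  cosα=-0.8660 sinα=-0.5000 | (6,3) | tMaxX 0.2194 tMaxY 1.1600 | tΔX 1.1547 tΔY 2.0000
    t=0.2194 [x] (5,3) — stop
  → r_4 = 0.2194

ranges = [1.6200, 0.8400, 0.3800, 0.2194]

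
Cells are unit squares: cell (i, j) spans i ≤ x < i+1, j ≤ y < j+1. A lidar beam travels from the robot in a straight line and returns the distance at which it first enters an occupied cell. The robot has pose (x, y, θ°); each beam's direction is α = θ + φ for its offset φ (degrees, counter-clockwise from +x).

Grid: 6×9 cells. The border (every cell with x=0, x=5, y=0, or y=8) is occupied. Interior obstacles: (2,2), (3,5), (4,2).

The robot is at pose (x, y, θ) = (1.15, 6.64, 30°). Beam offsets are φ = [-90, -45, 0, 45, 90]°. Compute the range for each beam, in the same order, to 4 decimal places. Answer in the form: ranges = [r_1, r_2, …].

ranges = [6.5125, 2.4728, 2.7200, 1.4080, 0.3000]

beam 1: φ=-90°, α=300°
  dir = (cos 300°, sin 300°) = (0.5000, -0.8660); from cell (1,6)
  next x-line at t=1.7000, next y-line at t=0.7390; Δt_x=2.0000, Δt_y=1.1547
    y: enter (1,5) at t=0.7390
    x: enter (2,5) at t=1.7000
    y: enter (2,4) at t=1.8937
    y: enter (2,3) at t=3.0484
    x: enter (3,3) at t=3.7000
    y: enter (3,2) at t=4.2031
    y: enter (3,1) at t=5.3578
    x: enter (4,1) at t=5.7000
    y: enter (4,0) at t=6.5125 ← occupied
  → r_1 = 6.5125
beam 2: φ=-45°, α=345°
  dir = (cos 345°, sin 345°) = (0.9659, -0.2588); from cell (1,6)
  next x-line at t=0.8800, next y-line at t=2.4728; Δt_x=1.0353, Δt_y=3.8637
    x: enter (2,6) at t=0.8800
    x: enter (3,6) at t=1.9153
    y: enter (3,5) at t=2.4728 ← occupied
  → r_2 = 2.4728
beam 3: φ=0°, α=30°
  dir = (cos 30°, sin 30°) = (0.8660, 0.5000); from cell (1,6)
  next x-line at t=0.9815, next y-line at t=0.7200; Δt_x=1.1547, Δt_y=2.0000
    y: enter (1,7) at t=0.7200
    x: enter (2,7) at t=0.9815
    x: enter (3,7) at t=2.1362
    y: enter (3,8) at t=2.7200 ← occupied
  → r_3 = 2.7200
beam 4: φ=45°, α=75°
  dir = (cos 75°, sin 75°) = (0.2588, 0.9659); from cell (1,6)
  next x-line at t=3.2841, next y-line at t=0.3727; Δt_x=3.8637, Δt_y=1.0353
    y: enter (1,7) at t=0.3727
    y: enter (1,8) at t=1.4080 ← occupied
  → r_4 = 1.4080
beam 5: φ=90°, α=120°
  dir = (cos 120°, sin 120°) = (-0.5000, 0.8660); from cell (1,6)
  next x-line at t=0.3000, next y-line at t=0.4157; Δt_x=2.0000, Δt_y=1.1547
    x: enter (0,6) at t=0.3000 ← occupied
  → r_5 = 0.3000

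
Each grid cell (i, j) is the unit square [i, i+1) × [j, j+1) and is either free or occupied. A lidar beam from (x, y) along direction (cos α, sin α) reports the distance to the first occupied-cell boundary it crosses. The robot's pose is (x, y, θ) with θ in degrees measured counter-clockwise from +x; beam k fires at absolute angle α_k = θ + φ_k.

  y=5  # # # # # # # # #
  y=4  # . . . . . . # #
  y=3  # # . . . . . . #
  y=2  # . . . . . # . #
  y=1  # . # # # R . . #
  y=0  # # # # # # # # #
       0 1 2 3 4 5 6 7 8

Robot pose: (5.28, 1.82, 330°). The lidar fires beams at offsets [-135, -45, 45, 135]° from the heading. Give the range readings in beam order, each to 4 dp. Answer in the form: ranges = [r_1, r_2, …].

beam 1: φ=-135°, α=195°
  d=(-0.9659,-0.2588)  start (5,1)  tX=0.2899 tY=3.1682  stride 1/|dx|=1.0353 1/|dy|=3.8637
    cross x-line → (4,1), t=0.2899 (wall)
  → r_1 = 0.2899
beam 2: φ=-45°, α=285°
  d=(0.2588,-0.9659)  start (5,1)  tX=2.7819 tY=0.8489  stride 1/|dx|=3.8637 1/|dy|=1.0353
    cross y-line → (5,0), t=0.8489 (wall)
  → r_2 = 0.8489
beam 3: φ=45°, α=15°
  d=(0.9659,0.2588)  start (5,1)  tX=0.7454 tY=0.6955  stride 1/|dx|=1.0353 1/|dy|=3.8637
    cross y-line → (5,2), t=0.6955
    cross x-line → (6,2), t=0.7454 (wall)
  → r_3 = 0.7454
beam 4: φ=135°, α=105°
  d=(-0.2588,0.9659)  start (5,1)  tX=1.0818 tY=0.1863  stride 1/|dx|=3.8637 1/|dy|=1.0353
    cross y-line → (5,2), t=0.1863
    cross x-line → (4,2), t=1.0818
    cross y-line → (4,3), t=1.2216
    cross y-line → (4,4), t=2.2569
    cross y-line → (4,5), t=3.2922 (wall)
  → r_4 = 3.2922

ranges = [0.2899, 0.8489, 0.7454, 3.2922]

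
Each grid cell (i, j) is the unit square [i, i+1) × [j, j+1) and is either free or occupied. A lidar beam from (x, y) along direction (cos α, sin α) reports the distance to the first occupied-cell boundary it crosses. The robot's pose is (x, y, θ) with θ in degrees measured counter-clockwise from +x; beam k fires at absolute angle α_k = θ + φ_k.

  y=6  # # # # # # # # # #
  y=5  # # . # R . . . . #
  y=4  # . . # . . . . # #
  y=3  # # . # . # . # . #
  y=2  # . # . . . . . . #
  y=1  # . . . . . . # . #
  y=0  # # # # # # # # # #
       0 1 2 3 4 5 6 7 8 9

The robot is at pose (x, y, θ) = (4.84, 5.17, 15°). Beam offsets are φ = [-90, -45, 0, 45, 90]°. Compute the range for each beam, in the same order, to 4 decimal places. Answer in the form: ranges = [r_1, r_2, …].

beam 1: φ=-90°, α=285°
  direction (0.2588, -0.9659); cell (4,5); t to first gridline: x 0.6182, y 0.1760 (then +3.8637 / +1.0353)
    (4,4) via y @ 0.1760
    (5,4) via x @ 0.6182
    (5,3) via y @ 1.2113  # hit
  → r_1 = 1.2113
beam 2: φ=-45°, α=330°
  direction (0.8660, -0.5000); cell (4,5); t to first gridline: x 0.1848, y 0.3400 (then +1.1547 / +2.0000)
    (5,5) via x @ 0.1848
    (5,4) via y @ 0.3400
    (6,4) via x @ 1.3395
    (6,3) via y @ 2.3400
    (7,3) via x @ 2.4942  # hit
  → r_2 = 2.4942
beam 3: φ=0°, α=15°
  direction (0.9659, 0.2588); cell (4,5); t to first gridline: x 0.1656, y 3.2069 (then +1.0353 / +3.8637)
    (5,5) via x @ 0.1656
    (6,5) via x @ 1.2009
    (7,5) via x @ 2.2362
    (7,6) via y @ 3.2069  # hit
  → r_3 = 3.2069
beam 4: φ=45°, α=60°
  direction (0.5000, 0.8660); cell (4,5); t to first gridline: x 0.3200, y 0.9584 (then +2.0000 / +1.1547)
    (5,5) via x @ 0.3200
    (5,6) via y @ 0.9584  # hit
  → r_4 = 0.9584
beam 5: φ=90°, α=105°
  direction (-0.2588, 0.9659); cell (4,5); t to first gridline: x 3.2455, y 0.8593 (then +3.8637 / +1.0353)
    (4,6) via y @ 0.8593  # hit
  → r_5 = 0.8593

ranges = [1.2113, 2.4942, 3.2069, 0.9584, 0.8593]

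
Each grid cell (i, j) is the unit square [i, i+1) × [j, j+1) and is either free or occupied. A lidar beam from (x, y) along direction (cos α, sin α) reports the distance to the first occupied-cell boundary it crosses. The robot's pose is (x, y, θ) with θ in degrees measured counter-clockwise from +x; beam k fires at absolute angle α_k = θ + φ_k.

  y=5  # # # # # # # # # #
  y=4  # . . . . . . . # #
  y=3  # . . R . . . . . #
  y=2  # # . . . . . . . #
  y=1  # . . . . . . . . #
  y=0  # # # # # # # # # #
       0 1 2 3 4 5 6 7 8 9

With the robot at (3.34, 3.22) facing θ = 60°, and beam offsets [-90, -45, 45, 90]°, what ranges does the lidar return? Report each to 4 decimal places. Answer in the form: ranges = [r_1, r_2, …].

ranges = [4.4400, 4.8244, 1.8428, 2.7020]

beam 1: φ=-90°, α=330°
  d=(0.8660,-0.5000)  start (3,3)  tX=0.7621 tY=0.4400  stride 1/|dx|=1.1547 1/|dy|=2.0000
    cross y-line → (3,2), t=0.4400
    cross x-line → (4,2), t=0.7621
    cross x-line → (5,2), t=1.9168
    cross y-line → (5,1), t=2.4400
    cross x-line → (6,1), t=3.0715
    cross x-line → (7,1), t=4.2262
    cross y-line → (7,0), t=4.4400 (wall)
  → r_1 = 4.4400
beam 2: φ=-45°, α=15°
  d=(0.9659,0.2588)  start (3,3)  tX=0.6833 tY=3.0137  stride 1/|dx|=1.0353 1/|dy|=3.8637
    cross x-line → (4,3), t=0.6833
    cross x-line → (5,3), t=1.7186
    cross x-line → (6,3), t=2.7538
    cross y-line → (6,4), t=3.0137
    cross x-line → (7,4), t=3.7891
    cross x-line → (8,4), t=4.8244 (wall)
  → r_2 = 4.8244
beam 3: φ=45°, α=105°
  d=(-0.2588,0.9659)  start (3,3)  tX=1.3137 tY=0.8075  stride 1/|dx|=3.8637 1/|dy|=1.0353
    cross y-line → (3,4), t=0.8075
    cross x-line → (2,4), t=1.3137
    cross y-line → (2,5), t=1.8428 (wall)
  → r_3 = 1.8428
beam 4: φ=90°, α=150°
  d=(-0.8660,0.5000)  start (3,3)  tX=0.3926 tY=1.5600  stride 1/|dx|=1.1547 1/|dy|=2.0000
    cross x-line → (2,3), t=0.3926
    cross x-line → (1,3), t=1.5473
    cross y-line → (1,4), t=1.5600
    cross x-line → (0,4), t=2.7020 (wall)
  → r_4 = 2.7020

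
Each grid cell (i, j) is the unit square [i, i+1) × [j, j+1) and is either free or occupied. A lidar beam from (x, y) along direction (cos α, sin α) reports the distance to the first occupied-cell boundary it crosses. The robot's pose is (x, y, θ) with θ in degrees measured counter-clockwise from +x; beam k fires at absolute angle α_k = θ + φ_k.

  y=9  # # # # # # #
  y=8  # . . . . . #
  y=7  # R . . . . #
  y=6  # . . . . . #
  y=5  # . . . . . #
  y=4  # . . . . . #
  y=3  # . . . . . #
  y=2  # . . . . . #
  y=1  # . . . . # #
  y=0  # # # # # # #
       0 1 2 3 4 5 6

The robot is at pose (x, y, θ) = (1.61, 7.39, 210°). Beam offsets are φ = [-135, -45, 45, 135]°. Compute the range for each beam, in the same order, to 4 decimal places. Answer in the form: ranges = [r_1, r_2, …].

beam 1: φ=-135°, α=75°
  cosα=0.2588 sinα=0.9659 | (1,7) | tMaxX 1.5068 tMaxY 0.6315 | tΔX 3.8637 tΔY 1.0353
    t=0.6315 [y] (1,8)
    t=1.5068 [x] (2,8)
    t=1.6668 [y] (2,9) — stop
  → r_1 = 1.6668
beam 2: φ=-45°, α=165°
  cosα=-0.9659 sinα=0.2588 | (1,7) | tMaxX 0.6315 tMaxY 2.3569 | tΔX 1.0353 tΔY 3.8637
    t=0.6315 [x] (0,7) — stop
  → r_2 = 0.6315
beam 3: φ=45°, α=255°
  cosα=-0.2588 sinα=-0.9659 | (1,7) | tMaxX 2.3569 tMaxY 0.4038 | tΔX 3.8637 tΔY 1.0353
    t=0.4038 [y] (1,6)
    t=1.4390 [y] (1,5)
    t=2.3569 [x] (0,5) — stop
  → r_3 = 2.3569
beam 4: φ=135°, α=345°
  cosα=0.9659 sinα=-0.2588 | (1,7) | tMaxX 0.4038 tMaxY 1.5068 | tΔX 1.0353 tΔY 3.8637
    t=0.4038 [x] (2,7)
    t=1.4390 [x] (3,7)
    t=1.5068 [y] (3,6)
    t=2.4743 [x] (4,6)
    t=3.5096 [x] (5,6)
    t=4.5449 [x] (6,6) — stop
  → r_4 = 4.5449

ranges = [1.6668, 0.6315, 2.3569, 4.5449]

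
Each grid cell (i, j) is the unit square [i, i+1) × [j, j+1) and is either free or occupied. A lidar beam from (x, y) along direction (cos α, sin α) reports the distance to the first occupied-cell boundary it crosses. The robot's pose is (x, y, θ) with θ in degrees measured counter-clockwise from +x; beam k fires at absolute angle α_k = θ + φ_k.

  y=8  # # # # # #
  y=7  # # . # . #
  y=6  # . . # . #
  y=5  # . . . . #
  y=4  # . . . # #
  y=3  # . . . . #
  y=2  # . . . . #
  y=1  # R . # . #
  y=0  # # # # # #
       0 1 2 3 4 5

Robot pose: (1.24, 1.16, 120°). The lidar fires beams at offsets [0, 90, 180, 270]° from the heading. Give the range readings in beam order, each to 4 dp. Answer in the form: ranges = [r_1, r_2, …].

beam 1: φ=0°, α=120°
  cosα=-0.5000 sinα=0.8660 | (1,1) | tMaxX 0.4800 tMaxY 0.9699 | tΔX 2.0000 tΔY 1.1547
    t=0.4800 [x] (0,1) — stop
  → r_1 = 0.4800
beam 2: φ=90°, α=210°
  cosα=-0.8660 sinα=-0.5000 | (1,1) | tMaxX 0.2771 tMaxY 0.3200 | tΔX 1.1547 tΔY 2.0000
    t=0.2771 [x] (0,1) — stop
  → r_2 = 0.2771
beam 3: φ=180°, α=300°
  cosα=0.5000 sinα=-0.8660 | (1,1) | tMaxX 1.5200 tMaxY 0.1848 | tΔX 2.0000 tΔY 1.1547
    t=0.1848 [y] (1,0) — stop
  → r_3 = 0.1848
beam 4: φ=270°, α=30°
  cosα=0.8660 sinα=0.5000 | (1,1) | tMaxX 0.8776 tMaxY 1.6800 | tΔX 1.1547 tΔY 2.0000
    t=0.8776 [x] (2,1)
    t=1.6800 [y] (2,2)
    t=2.0323 [x] (3,2)
    t=3.1870 [x] (4,2)
    t=3.6800 [y] (4,3)
    t=4.3417 [x] (5,3) — stop
  → r_4 = 4.3417

ranges = [0.4800, 0.2771, 0.1848, 4.3417]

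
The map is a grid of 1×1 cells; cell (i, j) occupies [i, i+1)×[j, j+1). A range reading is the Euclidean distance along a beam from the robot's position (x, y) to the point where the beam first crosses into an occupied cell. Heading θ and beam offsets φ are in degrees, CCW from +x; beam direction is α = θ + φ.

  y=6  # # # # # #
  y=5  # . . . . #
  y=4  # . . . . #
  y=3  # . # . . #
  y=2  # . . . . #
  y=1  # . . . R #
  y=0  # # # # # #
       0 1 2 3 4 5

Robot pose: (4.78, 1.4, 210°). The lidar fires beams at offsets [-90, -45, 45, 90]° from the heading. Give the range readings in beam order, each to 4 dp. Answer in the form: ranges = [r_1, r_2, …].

beam 1: φ=-90°, α=120°
  direction (-0.5000, 0.8660); cell (4,1); t to first gridline: x 1.5600, y 0.6928 (then +2.0000 / +1.1547)
    (4,2) via y @ 0.6928
    (3,2) via x @ 1.5600
    (3,3) via y @ 1.8475
    (3,4) via y @ 3.0022
    (2,4) via x @ 3.5600
    (2,5) via y @ 4.1569
    (2,6) via y @ 5.3116  # hit
  → r_1 = 5.3116
beam 2: φ=-45°, α=165°
  direction (-0.9659, 0.2588); cell (4,1); t to first gridline: x 0.8075, y 2.3182 (then +1.0353 / +3.8637)
    (3,1) via x @ 0.8075
    (2,1) via x @ 1.8428
    (2,2) via y @ 2.3182
    (1,2) via x @ 2.8781
    (0,2) via x @ 3.9133  # hit
  → r_2 = 3.9133
beam 3: φ=45°, α=255°
  direction (-0.2588, -0.9659); cell (4,1); t to first gridline: x 3.0137, y 0.4141 (then +3.8637 / +1.0353)
    (4,0) via y @ 0.4141  # hit
  → r_3 = 0.4141
beam 4: φ=90°, α=300°
  direction (0.5000, -0.8660); cell (4,1); t to first gridline: x 0.4400, y 0.4619 (then +2.0000 / +1.1547)
    (5,1) via x @ 0.4400  # hit
  → r_4 = 0.4400

ranges = [5.3116, 3.9133, 0.4141, 0.4400]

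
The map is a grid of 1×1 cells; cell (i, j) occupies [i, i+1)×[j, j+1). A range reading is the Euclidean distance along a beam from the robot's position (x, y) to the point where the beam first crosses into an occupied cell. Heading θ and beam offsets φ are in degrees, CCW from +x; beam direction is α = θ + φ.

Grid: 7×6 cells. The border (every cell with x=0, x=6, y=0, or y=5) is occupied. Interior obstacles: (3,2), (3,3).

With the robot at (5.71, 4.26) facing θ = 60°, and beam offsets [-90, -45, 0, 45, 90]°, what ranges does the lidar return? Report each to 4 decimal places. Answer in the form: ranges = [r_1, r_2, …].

beam 1: φ=-90°, α=330°
  dir = (cos 330°, sin 330°) = (0.8660, -0.5000); from cell (5,4)
  next x-line at t=0.3349, next y-line at t=0.5200; Δt_x=1.1547, Δt_y=2.0000
    x: enter (6,4) at t=0.3349 ← occupied
  → r_1 = 0.3349
beam 2: φ=-45°, α=15°
  dir = (cos 15°, sin 15°) = (0.9659, 0.2588); from cell (5,4)
  next x-line at t=0.3002, next y-line at t=2.8591; Δt_x=1.0353, Δt_y=3.8637
    x: enter (6,4) at t=0.3002 ← occupied
  → r_2 = 0.3002
beam 3: φ=0°, α=60°
  dir = (cos 60°, sin 60°) = (0.5000, 0.8660); from cell (5,4)
  next x-line at t=0.5800, next y-line at t=0.8545; Δt_x=2.0000, Δt_y=1.1547
    x: enter (6,4) at t=0.5800 ← occupied
  → r_3 = 0.5800
beam 4: φ=45°, α=105°
  dir = (cos 105°, sin 105°) = (-0.2588, 0.9659); from cell (5,4)
  next x-line at t=2.7432, next y-line at t=0.7661; Δt_x=3.8637, Δt_y=1.0353
    y: enter (5,5) at t=0.7661 ← occupied
  → r_4 = 0.7661
beam 5: φ=90°, α=150°
  dir = (cos 150°, sin 150°) = (-0.8660, 0.5000); from cell (5,4)
  next x-line at t=0.8198, next y-line at t=1.4800; Δt_x=1.1547, Δt_y=2.0000
    x: enter (4,4) at t=0.8198
    y: enter (4,5) at t=1.4800 ← occupied
  → r_5 = 1.4800

ranges = [0.3349, 0.3002, 0.5800, 0.7661, 1.4800]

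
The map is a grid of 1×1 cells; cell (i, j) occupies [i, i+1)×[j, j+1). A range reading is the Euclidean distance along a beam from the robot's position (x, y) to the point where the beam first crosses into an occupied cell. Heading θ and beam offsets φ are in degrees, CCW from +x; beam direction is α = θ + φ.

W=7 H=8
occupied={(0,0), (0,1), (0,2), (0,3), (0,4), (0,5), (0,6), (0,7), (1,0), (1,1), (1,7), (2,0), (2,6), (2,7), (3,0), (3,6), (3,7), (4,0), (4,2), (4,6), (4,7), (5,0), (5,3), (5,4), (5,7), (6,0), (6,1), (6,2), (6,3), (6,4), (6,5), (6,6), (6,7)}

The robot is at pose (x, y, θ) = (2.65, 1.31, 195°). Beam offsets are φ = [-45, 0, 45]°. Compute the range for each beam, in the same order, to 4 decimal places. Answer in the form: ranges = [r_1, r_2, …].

beam 1: φ=-45°, α=150°
  direction (-0.8660, 0.5000); cell (2,1); t to first gridline: x 0.7506, y 1.3800 (then +1.1547 / +2.0000)
    (1,1) via x @ 0.7506  # hit
  → r_1 = 0.7506
beam 2: φ=0°, α=195°
  direction (-0.9659, -0.2588); cell (2,1); t to first gridline: x 0.6729, y 1.1977 (then +1.0353 / +3.8637)
    (1,1) via x @ 0.6729  # hit
  → r_2 = 0.6729
beam 3: φ=45°, α=240°
  direction (-0.5000, -0.8660); cell (2,1); t to first gridline: x 1.3000, y 0.3580 (then +2.0000 / +1.1547)
    (2,0) via y @ 0.3580  # hit
  → r_3 = 0.3580

ranges = [0.7506, 0.6729, 0.3580]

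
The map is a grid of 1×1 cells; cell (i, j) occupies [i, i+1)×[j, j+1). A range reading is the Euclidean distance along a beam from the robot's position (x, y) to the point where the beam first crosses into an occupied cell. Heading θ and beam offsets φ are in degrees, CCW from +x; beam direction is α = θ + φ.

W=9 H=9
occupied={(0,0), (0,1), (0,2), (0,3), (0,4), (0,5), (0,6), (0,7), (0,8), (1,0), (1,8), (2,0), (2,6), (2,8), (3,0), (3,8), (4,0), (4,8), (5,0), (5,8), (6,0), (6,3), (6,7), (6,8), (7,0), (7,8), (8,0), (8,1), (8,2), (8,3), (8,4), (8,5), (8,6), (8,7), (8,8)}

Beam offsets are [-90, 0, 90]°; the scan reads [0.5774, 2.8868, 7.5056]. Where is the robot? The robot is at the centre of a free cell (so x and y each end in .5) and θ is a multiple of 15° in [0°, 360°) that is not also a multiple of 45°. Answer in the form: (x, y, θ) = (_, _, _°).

(x, y, θ) = (1.5, 3.5, 300°)

Candidates: 46 free-cell centres × 16 headings = 736 poses. Raycast each; keep the one whose scan matches to 4 dp.
  (2.5, 2.5, 15°): beam 1 = 1.5529 ≠ 0.5774 ✗
  (3.5, 4.5, 255°): beam 1 = 2.5882 ≠ 0.5774 ✗
  (4.5, 5.5, 195°): beam 1 = 2.5882 ≠ 0.5774 ✗
  (6.5, 2.5, 60°): beam 1 = 1.7321 ≠ 0.5774 ✗
  (6.5, 4.5, 105°): beam 1 = 1.5529 ≠ 0.5774 ✗
  …
  (1.5, 3.5, 300°): r_1=0.5774, r_2=2.8868, r_3=7.5056 — all match ✓
No second candidate reproduces the full scan.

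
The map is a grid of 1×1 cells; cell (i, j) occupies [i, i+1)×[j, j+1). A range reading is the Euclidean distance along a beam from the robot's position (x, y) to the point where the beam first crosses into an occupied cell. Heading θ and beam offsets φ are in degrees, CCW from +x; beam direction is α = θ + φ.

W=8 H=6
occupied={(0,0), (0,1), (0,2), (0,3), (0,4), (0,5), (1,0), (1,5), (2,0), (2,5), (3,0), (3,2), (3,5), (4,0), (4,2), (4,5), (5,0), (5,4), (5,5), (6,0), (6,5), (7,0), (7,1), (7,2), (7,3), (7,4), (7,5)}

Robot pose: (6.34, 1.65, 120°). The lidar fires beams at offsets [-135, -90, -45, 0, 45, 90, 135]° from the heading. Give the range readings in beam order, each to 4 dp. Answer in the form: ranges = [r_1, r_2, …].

beam 1: φ=-135°, α=345°
  dir = (cos 345°, sin 345°) = (0.9659, -0.2588); from cell (6,1)
  next x-line at t=0.6833, next y-line at t=2.5114; Δt_x=1.0353, Δt_y=3.8637
    x: enter (7,1) at t=0.6833 ← occupied
  → r_1 = 0.6833
beam 2: φ=-90°, α=30°
  dir = (cos 30°, sin 30°) = (0.8660, 0.5000); from cell (6,1)
  next x-line at t=0.7621, next y-line at t=0.7000; Δt_x=1.1547, Δt_y=2.0000
    y: enter (6,2) at t=0.7000
    x: enter (7,2) at t=0.7621 ← occupied
  → r_2 = 0.7621
beam 3: φ=-45°, α=75°
  dir = (cos 75°, sin 75°) = (0.2588, 0.9659); from cell (6,1)
  next x-line at t=2.5500, next y-line at t=0.3623; Δt_x=3.8637, Δt_y=1.0353
    y: enter (6,2) at t=0.3623
    y: enter (6,3) at t=1.3976
    y: enter (6,4) at t=2.4329
    x: enter (7,4) at t=2.5500 ← occupied
  → r_3 = 2.5500
beam 4: φ=0°, α=120°
  dir = (cos 120°, sin 120°) = (-0.5000, 0.8660); from cell (6,1)
  next x-line at t=0.6800, next y-line at t=0.4041; Δt_x=2.0000, Δt_y=1.1547
    y: enter (6,2) at t=0.4041
    x: enter (5,2) at t=0.6800
    y: enter (5,3) at t=1.5588
    x: enter (4,3) at t=2.6800
    y: enter (4,4) at t=2.7135
    y: enter (4,5) at t=3.8682 ← occupied
  → r_4 = 3.8682
beam 5: φ=45°, α=165°
  dir = (cos 165°, sin 165°) = (-0.9659, 0.2588); from cell (6,1)
  next x-line at t=0.3520, next y-line at t=1.3523; Δt_x=1.0353, Δt_y=3.8637
    x: enter (5,1) at t=0.3520
    y: enter (5,2) at t=1.3523
    x: enter (4,2) at t=1.3873 ← occupied
  → r_5 = 1.3873
beam 6: φ=90°, α=210°
  dir = (cos 210°, sin 210°) = (-0.8660, -0.5000); from cell (6,1)
  next x-line at t=0.3926, next y-line at t=1.3000; Δt_x=1.1547, Δt_y=2.0000
    x: enter (5,1) at t=0.3926
    y: enter (5,0) at t=1.3000 ← occupied
  → r_6 = 1.3000
beam 7: φ=135°, α=255°
  dir = (cos 255°, sin 255°) = (-0.2588, -0.9659); from cell (6,1)
  next x-line at t=1.3137, next y-line at t=0.6729; Δt_x=3.8637, Δt_y=1.0353
    y: enter (6,0) at t=0.6729 ← occupied
  → r_7 = 0.6729

ranges = [0.6833, 0.7621, 2.5500, 3.8682, 1.3873, 1.3000, 0.6729]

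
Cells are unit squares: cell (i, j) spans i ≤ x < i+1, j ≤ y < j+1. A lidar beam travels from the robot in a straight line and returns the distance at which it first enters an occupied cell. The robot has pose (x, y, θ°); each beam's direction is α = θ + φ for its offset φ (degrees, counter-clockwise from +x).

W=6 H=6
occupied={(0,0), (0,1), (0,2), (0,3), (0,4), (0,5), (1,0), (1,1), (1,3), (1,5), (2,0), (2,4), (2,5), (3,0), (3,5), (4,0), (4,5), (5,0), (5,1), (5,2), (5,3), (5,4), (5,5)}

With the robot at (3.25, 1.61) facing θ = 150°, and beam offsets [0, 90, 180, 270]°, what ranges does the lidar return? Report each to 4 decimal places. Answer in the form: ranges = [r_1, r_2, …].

ranges = [2.5981, 0.7044, 1.2200, 3.5000]

beam 1: φ=0°, α=150°
  dir = (cos 150°, sin 150°) = (-0.8660, 0.5000); from cell (3,1)
  next x-line at t=0.2887, next y-line at t=0.7800; Δt_x=1.1547, Δt_y=2.0000
    x: enter (2,1) at t=0.2887
    y: enter (2,2) at t=0.7800
    x: enter (1,2) at t=1.4434
    x: enter (0,2) at t=2.5981 ← occupied
  → r_1 = 2.5981
beam 2: φ=90°, α=240°
  dir = (cos 240°, sin 240°) = (-0.5000, -0.8660); from cell (3,1)
  next x-line at t=0.5000, next y-line at t=0.7044; Δt_x=2.0000, Δt_y=1.1547
    x: enter (2,1) at t=0.5000
    y: enter (2,0) at t=0.7044 ← occupied
  → r_2 = 0.7044
beam 3: φ=180°, α=330°
  dir = (cos 330°, sin 330°) = (0.8660, -0.5000); from cell (3,1)
  next x-line at t=0.8660, next y-line at t=1.2200; Δt_x=1.1547, Δt_y=2.0000
    x: enter (4,1) at t=0.8660
    y: enter (4,0) at t=1.2200 ← occupied
  → r_3 = 1.2200
beam 4: φ=270°, α=60°
  dir = (cos 60°, sin 60°) = (0.5000, 0.8660); from cell (3,1)
  next x-line at t=1.5000, next y-line at t=0.4503; Δt_x=2.0000, Δt_y=1.1547
    y: enter (3,2) at t=0.4503
    x: enter (4,2) at t=1.5000
    y: enter (4,3) at t=1.6050
    y: enter (4,4) at t=2.7597
    x: enter (5,4) at t=3.5000 ← occupied
  → r_4 = 3.5000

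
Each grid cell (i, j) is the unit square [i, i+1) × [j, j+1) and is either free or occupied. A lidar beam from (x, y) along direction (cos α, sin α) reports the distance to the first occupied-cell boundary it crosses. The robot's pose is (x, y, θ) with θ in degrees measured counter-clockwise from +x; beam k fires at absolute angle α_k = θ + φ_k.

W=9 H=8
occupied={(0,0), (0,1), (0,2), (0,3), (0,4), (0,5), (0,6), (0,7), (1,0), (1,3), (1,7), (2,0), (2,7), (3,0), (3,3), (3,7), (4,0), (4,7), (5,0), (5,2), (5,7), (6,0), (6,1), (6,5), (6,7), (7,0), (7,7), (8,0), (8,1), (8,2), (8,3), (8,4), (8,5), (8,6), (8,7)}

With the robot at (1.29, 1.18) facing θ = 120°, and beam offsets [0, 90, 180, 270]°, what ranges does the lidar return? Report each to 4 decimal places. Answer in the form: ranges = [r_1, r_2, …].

ranges = [0.5800, 0.3349, 0.2078, 7.7480]

beam 1: φ=0°, α=120°
  cosα=-0.5000 sinα=0.8660 | (1,1) | tMaxX 0.5800 tMaxY 0.9469 | tΔX 2.0000 tΔY 1.1547
    t=0.5800 [x] (0,1) — stop
  → r_1 = 0.5800
beam 2: φ=90°, α=210°
  cosα=-0.8660 sinα=-0.5000 | (1,1) | tMaxX 0.3349 tMaxY 0.3600 | tΔX 1.1547 tΔY 2.0000
    t=0.3349 [x] (0,1) — stop
  → r_2 = 0.3349
beam 3: φ=180°, α=300°
  cosα=0.5000 sinα=-0.8660 | (1,1) | tMaxX 1.4200 tMaxY 0.2078 | tΔX 2.0000 tΔY 1.1547
    t=0.2078 [y] (1,0) — stop
  → r_3 = 0.2078
beam 4: φ=270°, α=30°
  cosα=0.8660 sinα=0.5000 | (1,1) | tMaxX 0.8198 tMaxY 1.6400 | tΔX 1.1547 tΔY 2.0000
    t=0.8198 [x] (2,1)
    t=1.6400 [y] (2,2)
    t=1.9745 [x] (3,2)
    t=3.1292 [x] (4,2)
    t=3.6400 [y] (4,3)
    t=4.2839 [x] (5,3)
    t=5.4386 [x] (6,3)
    t=5.6400 [y] (6,4)
    t=6.5933 [x] (7,4)
    t=7.6400 [y] (7,5)
    t=7.7480 [x] (8,5) — stop
  → r_4 = 7.7480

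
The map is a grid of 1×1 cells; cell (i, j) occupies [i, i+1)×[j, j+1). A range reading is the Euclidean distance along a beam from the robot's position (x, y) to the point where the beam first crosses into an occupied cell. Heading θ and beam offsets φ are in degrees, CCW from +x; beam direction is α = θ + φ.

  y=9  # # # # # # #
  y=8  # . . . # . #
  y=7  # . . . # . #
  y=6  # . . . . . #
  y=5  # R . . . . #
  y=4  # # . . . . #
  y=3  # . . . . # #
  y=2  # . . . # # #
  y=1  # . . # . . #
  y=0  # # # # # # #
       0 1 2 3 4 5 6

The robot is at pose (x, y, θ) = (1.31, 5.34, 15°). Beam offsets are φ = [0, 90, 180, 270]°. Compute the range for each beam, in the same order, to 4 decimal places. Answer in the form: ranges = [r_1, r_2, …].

ranges = [4.8554, 1.1977, 0.3209, 0.3520]

beam 1: φ=0°, α=15°
  cosα=0.9659 sinα=0.2588 | (1,5) | tMaxX 0.7143 tMaxY 2.5500 | tΔX 1.0353 tΔY 3.8637
    t=0.7143 [x] (2,5)
    t=1.7496 [x] (3,5)
    t=2.5500 [y] (3,6)
    t=2.7849 [x] (4,6)
    t=3.8202 [x] (5,6)
    t=4.8554 [x] (6,6) — stop
  → r_1 = 4.8554
beam 2: φ=90°, α=105°
  cosα=-0.2588 sinα=0.9659 | (1,5) | tMaxX 1.1977 tMaxY 0.6833 | tΔX 3.8637 tΔY 1.0353
    t=0.6833 [y] (1,6)
    t=1.1977 [x] (0,6) — stop
  → r_2 = 1.1977
beam 3: φ=180°, α=195°
  cosα=-0.9659 sinα=-0.2588 | (1,5) | tMaxX 0.3209 tMaxY 1.3137 | tΔX 1.0353 tΔY 3.8637
    t=0.3209 [x] (0,5) — stop
  → r_3 = 0.3209
beam 4: φ=270°, α=285°
  cosα=0.2588 sinα=-0.9659 | (1,5) | tMaxX 2.6660 tMaxY 0.3520 | tΔX 3.8637 tΔY 1.0353
    t=0.3520 [y] (1,4) — stop
  → r_4 = 0.3520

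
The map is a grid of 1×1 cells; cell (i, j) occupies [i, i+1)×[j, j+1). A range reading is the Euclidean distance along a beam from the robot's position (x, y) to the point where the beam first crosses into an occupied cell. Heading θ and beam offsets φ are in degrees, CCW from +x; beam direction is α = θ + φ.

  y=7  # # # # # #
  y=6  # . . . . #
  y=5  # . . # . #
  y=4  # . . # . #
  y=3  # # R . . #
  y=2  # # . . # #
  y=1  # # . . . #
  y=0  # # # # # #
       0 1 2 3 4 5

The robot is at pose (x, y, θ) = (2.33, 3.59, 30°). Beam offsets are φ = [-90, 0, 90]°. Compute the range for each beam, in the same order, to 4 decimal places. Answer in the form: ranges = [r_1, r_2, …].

ranges = [2.9907, 0.8200, 2.6600]

beam 1: φ=-90°, α=300°
  dir = (cos 300°, sin 300°) = (0.5000, -0.8660); from cell (2,3)
  next x-line at t=1.3400, next y-line at t=0.6813; Δt_x=2.0000, Δt_y=1.1547
    y: enter (2,2) at t=0.6813
    x: enter (3,2) at t=1.3400
    y: enter (3,1) at t=1.8360
    y: enter (3,0) at t=2.9907 ← occupied
  → r_1 = 2.9907
beam 2: φ=0°, α=30°
  dir = (cos 30°, sin 30°) = (0.8660, 0.5000); from cell (2,3)
  next x-line at t=0.7736, next y-line at t=0.8200; Δt_x=1.1547, Δt_y=2.0000
    x: enter (3,3) at t=0.7736
    y: enter (3,4) at t=0.8200 ← occupied
  → r_2 = 0.8200
beam 3: φ=90°, α=120°
  dir = (cos 120°, sin 120°) = (-0.5000, 0.8660); from cell (2,3)
  next x-line at t=0.6600, next y-line at t=0.4734; Δt_x=2.0000, Δt_y=1.1547
    y: enter (2,4) at t=0.4734
    x: enter (1,4) at t=0.6600
    y: enter (1,5) at t=1.6281
    x: enter (0,5) at t=2.6600 ← occupied
  → r_3 = 2.6600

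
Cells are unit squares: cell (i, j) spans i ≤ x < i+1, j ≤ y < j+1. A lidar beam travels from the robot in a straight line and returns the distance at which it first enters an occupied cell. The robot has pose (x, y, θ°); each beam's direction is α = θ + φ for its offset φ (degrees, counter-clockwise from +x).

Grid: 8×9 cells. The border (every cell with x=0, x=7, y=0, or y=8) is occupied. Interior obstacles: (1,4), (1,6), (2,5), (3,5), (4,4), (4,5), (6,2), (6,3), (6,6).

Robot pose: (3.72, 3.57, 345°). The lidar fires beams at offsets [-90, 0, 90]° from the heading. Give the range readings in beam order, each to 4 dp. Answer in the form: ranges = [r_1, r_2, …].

beam 1: φ=-90°, α=255°
  dir = (cos 255°, sin 255°) = (-0.2588, -0.9659); from cell (3,3)
  next x-line at t=2.7819, next y-line at t=0.5901; Δt_x=3.8637, Δt_y=1.0353
    y: enter (3,2) at t=0.5901
    y: enter (3,1) at t=1.6254
    y: enter (3,0) at t=2.6607 ← occupied
  → r_1 = 2.6607
beam 2: φ=0°, α=345°
  dir = (cos 345°, sin 345°) = (0.9659, -0.2588); from cell (3,3)
  next x-line at t=0.2899, next y-line at t=2.2023; Δt_x=1.0353, Δt_y=3.8637
    x: enter (4,3) at t=0.2899
    x: enter (5,3) at t=1.3252
    y: enter (5,2) at t=2.2023
    x: enter (6,2) at t=2.3604 ← occupied
  → r_2 = 2.3604
beam 3: φ=90°, α=75°
  dir = (cos 75°, sin 75°) = (0.2588, 0.9659); from cell (3,3)
  next x-line at t=1.0818, next y-line at t=0.4452; Δt_x=3.8637, Δt_y=1.0353
    y: enter (3,4) at t=0.4452
    x: enter (4,4) at t=1.0818 ← occupied
  → r_3 = 1.0818

ranges = [2.6607, 2.3604, 1.0818]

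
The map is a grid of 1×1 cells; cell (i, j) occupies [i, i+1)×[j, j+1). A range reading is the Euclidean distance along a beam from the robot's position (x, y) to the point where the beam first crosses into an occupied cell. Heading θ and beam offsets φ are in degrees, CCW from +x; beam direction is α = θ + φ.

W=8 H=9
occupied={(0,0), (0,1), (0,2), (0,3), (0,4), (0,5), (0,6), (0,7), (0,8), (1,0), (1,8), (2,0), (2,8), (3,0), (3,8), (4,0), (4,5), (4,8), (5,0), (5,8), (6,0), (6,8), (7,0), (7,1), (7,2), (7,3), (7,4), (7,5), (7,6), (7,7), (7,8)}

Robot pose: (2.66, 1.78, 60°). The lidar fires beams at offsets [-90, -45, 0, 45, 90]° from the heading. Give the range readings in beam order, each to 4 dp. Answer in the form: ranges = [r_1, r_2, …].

ranges = [1.5600, 4.4931, 3.7181, 6.4137, 1.9168]

beam 1: φ=-90°, α=330°
  cosα=0.8660 sinα=-0.5000 | (2,1) | tMaxX 0.3926 tMaxY 1.5600 | tΔX 1.1547 tΔY 2.0000
    t=0.3926 [x] (3,1)
    t=1.5473 [x] (4,1)
    t=1.5600 [y] (4,0) — stop
  → r_1 = 1.5600
beam 2: φ=-45°, α=15°
  cosα=0.9659 sinα=0.2588 | (2,1) | tMaxX 0.3520 tMaxY 0.8500 | tΔX 1.0353 tΔY 3.8637
    t=0.3520 [x] (3,1)
    t=0.8500 [y] (3,2)
    t=1.3873 [x] (4,2)
    t=2.4225 [x] (5,2)
    t=3.4578 [x] (6,2)
    t=4.4931 [x] (7,2) — stop
  → r_2 = 4.4931
beam 3: φ=0°, α=60°
  cosα=0.5000 sinα=0.8660 | (2,1) | tMaxX 0.6800 tMaxY 0.2540 | tΔX 2.0000 tΔY 1.1547
    t=0.2540 [y] (2,2)
    t=0.6800 [x] (3,2)
    t=1.4087 [y] (3,3)
    t=2.5634 [y] (3,4)
    t=2.6800 [x] (4,4)
    t=3.7181 [y] (4,5) — stop
  → r_3 = 3.7181
beam 4: φ=45°, α=105°
  cosα=-0.2588 sinα=0.9659 | (2,1) | tMaxX 2.5500 tMaxY 0.2278 | tΔX 3.8637 tΔY 1.0353
    t=0.2278 [y] (2,2)
    t=1.2630 [y] (2,3)
    t=2.2983 [y] (2,4)
    t=2.5500 [x] (1,4)
    t=3.3336 [y] (1,5)
    t=4.3689 [y] (1,6)
    t=5.4041 [y] (1,7)
    t=6.4137 [x] (0,7) — stop
  → r_4 = 6.4137
beam 5: φ=90°, α=150°
  cosα=-0.8660 sinα=0.5000 | (2,1) | tMaxX 0.7621 tMaxY 0.4400 | tΔX 1.1547 tΔY 2.0000
    t=0.4400 [y] (2,2)
    t=0.7621 [x] (1,2)
    t=1.9168 [x] (0,2) — stop
  → r_5 = 1.9168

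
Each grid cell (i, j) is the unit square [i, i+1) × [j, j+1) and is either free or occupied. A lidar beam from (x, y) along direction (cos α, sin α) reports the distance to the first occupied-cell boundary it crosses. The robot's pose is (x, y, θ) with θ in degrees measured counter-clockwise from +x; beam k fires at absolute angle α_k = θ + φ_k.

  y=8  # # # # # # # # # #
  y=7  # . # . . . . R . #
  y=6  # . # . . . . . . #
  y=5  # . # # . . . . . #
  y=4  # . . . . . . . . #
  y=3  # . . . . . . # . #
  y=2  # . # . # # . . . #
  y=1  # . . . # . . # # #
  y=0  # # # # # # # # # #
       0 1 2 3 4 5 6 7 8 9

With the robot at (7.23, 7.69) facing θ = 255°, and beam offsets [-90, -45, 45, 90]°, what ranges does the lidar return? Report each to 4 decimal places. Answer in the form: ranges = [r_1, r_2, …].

beam 1: φ=-90°, α=165°
  dir = (cos 165°, sin 165°) = (-0.9659, 0.2588); from cell (7,7)
  next x-line at t=0.2381, next y-line at t=1.1977; Δt_x=1.0353, Δt_y=3.8637
    x: enter (6,7) at t=0.2381
    y: enter (6,8) at t=1.1977 ← occupied
  → r_1 = 1.1977
beam 2: φ=-45°, α=210°
  dir = (cos 210°, sin 210°) = (-0.8660, -0.5000); from cell (7,7)
  next x-line at t=0.2656, next y-line at t=1.3800; Δt_x=1.1547, Δt_y=2.0000
    x: enter (6,7) at t=0.2656
    y: enter (6,6) at t=1.3800
    x: enter (5,6) at t=1.4203
    x: enter (4,6) at t=2.5750
    y: enter (4,5) at t=3.3800
    x: enter (3,5) at t=3.7297 ← occupied
  → r_2 = 3.7297
beam 3: φ=45°, α=300°
  dir = (cos 300°, sin 300°) = (0.5000, -0.8660); from cell (7,7)
  next x-line at t=1.5400, next y-line at t=0.7967; Δt_x=2.0000, Δt_y=1.1547
    y: enter (7,6) at t=0.7967
    x: enter (8,6) at t=1.5400
    y: enter (8,5) at t=1.9514
    y: enter (8,4) at t=3.1061
    x: enter (9,4) at t=3.5400 ← occupied
  → r_3 = 3.5400
beam 4: φ=90°, α=345°
  dir = (cos 345°, sin 345°) = (0.9659, -0.2588); from cell (7,7)
  next x-line at t=0.7972, next y-line at t=2.6660; Δt_x=1.0353, Δt_y=3.8637
    x: enter (8,7) at t=0.7972
    x: enter (9,7) at t=1.8324 ← occupied
  → r_4 = 1.8324

ranges = [1.1977, 3.7297, 3.5400, 1.8324]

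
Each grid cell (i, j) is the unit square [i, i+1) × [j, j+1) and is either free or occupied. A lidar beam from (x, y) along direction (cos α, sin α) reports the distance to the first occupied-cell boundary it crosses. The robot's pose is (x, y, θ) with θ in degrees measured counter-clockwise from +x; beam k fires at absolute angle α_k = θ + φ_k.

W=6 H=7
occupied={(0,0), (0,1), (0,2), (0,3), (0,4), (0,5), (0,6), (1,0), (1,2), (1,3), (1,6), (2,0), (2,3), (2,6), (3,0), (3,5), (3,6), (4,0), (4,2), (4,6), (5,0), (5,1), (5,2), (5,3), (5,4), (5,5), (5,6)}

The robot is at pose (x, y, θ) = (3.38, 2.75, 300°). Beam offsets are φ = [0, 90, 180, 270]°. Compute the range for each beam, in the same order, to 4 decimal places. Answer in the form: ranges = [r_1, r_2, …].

ranges = [2.0207, 1.8706, 0.7600, 2.7482]

beam 1: φ=0°, α=300°
  cosα=0.5000 sinα=-0.8660 | (3,2) | tMaxX 1.2400 tMaxY 0.8660 | tΔX 2.0000 tΔY 1.1547
    t=0.8660 [y] (3,1)
    t=1.2400 [x] (4,1)
    t=2.0207 [y] (4,0) — stop
  → r_1 = 2.0207
beam 2: φ=90°, α=30°
  cosα=0.8660 sinα=0.5000 | (3,2) | tMaxX 0.7159 tMaxY 0.5000 | tΔX 1.1547 tΔY 2.0000
    t=0.5000 [y] (3,3)
    t=0.7159 [x] (4,3)
    t=1.8706 [x] (5,3) — stop
  → r_2 = 1.8706
beam 3: φ=180°, α=120°
  cosα=-0.5000 sinα=0.8660 | (3,2) | tMaxX 0.7600 tMaxY 0.2887 | tΔX 2.0000 tΔY 1.1547
    t=0.2887 [y] (3,3)
    t=0.7600 [x] (2,3) — stop
  → r_3 = 0.7600
beam 4: φ=270°, α=210°
  cosα=-0.8660 sinα=-0.5000 | (3,2) | tMaxX 0.4388 tMaxY 1.5000 | tΔX 1.1547 tΔY 2.0000
    t=0.4388 [x] (2,2)
    t=1.5000 [y] (2,1)
    t=1.5935 [x] (1,1)
    t=2.7482 [x] (0,1) — stop
  → r_4 = 2.7482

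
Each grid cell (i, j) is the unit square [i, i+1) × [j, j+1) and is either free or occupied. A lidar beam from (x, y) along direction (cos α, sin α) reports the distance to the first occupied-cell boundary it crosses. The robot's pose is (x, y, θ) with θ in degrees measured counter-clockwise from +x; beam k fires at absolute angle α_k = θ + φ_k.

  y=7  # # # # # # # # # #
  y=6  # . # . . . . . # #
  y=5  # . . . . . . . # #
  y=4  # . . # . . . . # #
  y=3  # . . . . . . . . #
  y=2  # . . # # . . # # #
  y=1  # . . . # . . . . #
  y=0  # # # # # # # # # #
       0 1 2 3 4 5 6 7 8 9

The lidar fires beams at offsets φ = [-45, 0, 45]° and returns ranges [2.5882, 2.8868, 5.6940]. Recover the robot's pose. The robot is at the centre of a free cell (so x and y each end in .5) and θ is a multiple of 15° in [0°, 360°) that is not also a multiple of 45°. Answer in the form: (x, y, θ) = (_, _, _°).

(x, y, θ) = (6.5, 4.5, 120°)

Enumerate (i+0.5, j+0.5, θ) over the 38 free cells and 16 admissible headings. For each, cast all 3 beams and compare to the given ranges.
  (7.5, 5.5, 120°): beam 1 = 1.5529 ≠ 2.5882 ✗
  (1.5, 2.5, 120°): beam 1 = 3.6235 ≠ 2.5882 ✗
  (1.5, 4.5, 240°): beam 1 = 0.5176 ≠ 2.5882 ✗
  …
  (6.5, 4.5, 120°): r_1=2.5882, r_2=2.8868, r_3=5.6940 — all match ✓
Only this pose fits every beam.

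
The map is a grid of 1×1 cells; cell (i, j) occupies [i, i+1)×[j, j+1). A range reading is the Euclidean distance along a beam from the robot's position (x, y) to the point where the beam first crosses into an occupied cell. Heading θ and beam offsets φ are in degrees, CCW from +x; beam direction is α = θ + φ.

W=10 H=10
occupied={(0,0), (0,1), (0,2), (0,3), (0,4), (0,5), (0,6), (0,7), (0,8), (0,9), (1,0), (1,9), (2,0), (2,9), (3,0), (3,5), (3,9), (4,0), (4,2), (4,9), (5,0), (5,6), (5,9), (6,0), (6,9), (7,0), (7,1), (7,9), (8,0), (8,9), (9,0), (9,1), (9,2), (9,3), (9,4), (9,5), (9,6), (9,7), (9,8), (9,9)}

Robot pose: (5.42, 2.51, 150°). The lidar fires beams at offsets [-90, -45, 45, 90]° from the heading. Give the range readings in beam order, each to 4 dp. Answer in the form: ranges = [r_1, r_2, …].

beam 1: φ=-90°, α=60°
  dir = (cos 60°, sin 60°) = (0.5000, 0.8660); from cell (5,2)
  next x-line at t=1.1600, next y-line at t=0.5658; Δt_x=2.0000, Δt_y=1.1547
    y: enter (5,3) at t=0.5658
    x: enter (6,3) at t=1.1600
    y: enter (6,4) at t=1.7205
    y: enter (6,5) at t=2.8752
    x: enter (7,5) at t=3.1600
    y: enter (7,6) at t=4.0299
    x: enter (8,6) at t=5.1600
    y: enter (8,7) at t=5.1846
    y: enter (8,8) at t=6.3393
    x: enter (9,8) at t=7.1600 ← occupied
  → r_1 = 7.1600
beam 2: φ=-45°, α=105°
  dir = (cos 105°, sin 105°) = (-0.2588, 0.9659); from cell (5,2)
  next x-line at t=1.6228, next y-line at t=0.5073; Δt_x=3.8637, Δt_y=1.0353
    y: enter (5,3) at t=0.5073
    y: enter (5,4) at t=1.5426
    x: enter (4,4) at t=1.6228
    y: enter (4,5) at t=2.5778
    y: enter (4,6) at t=3.6131
    y: enter (4,7) at t=4.6484
    x: enter (3,7) at t=5.4865
    y: enter (3,8) at t=5.6837
    y: enter (3,9) at t=6.7189 ← occupied
  → r_2 = 6.7189
beam 3: φ=45°, α=195°
  dir = (cos 195°, sin 195°) = (-0.9659, -0.2588); from cell (5,2)
  next x-line at t=0.4348, next y-line at t=1.9705; Δt_x=1.0353, Δt_y=3.8637
    x: enter (4,2) at t=0.4348 ← occupied
  → r_3 = 0.4348
beam 4: φ=90°, α=240°
  dir = (cos 240°, sin 240°) = (-0.5000, -0.8660); from cell (5,2)
  next x-line at t=0.8400, next y-line at t=0.5889; Δt_x=2.0000, Δt_y=1.1547
    y: enter (5,1) at t=0.5889
    x: enter (4,1) at t=0.8400
    y: enter (4,0) at t=1.7436 ← occupied
  → r_4 = 1.7436

ranges = [7.1600, 6.7189, 0.4348, 1.7436]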